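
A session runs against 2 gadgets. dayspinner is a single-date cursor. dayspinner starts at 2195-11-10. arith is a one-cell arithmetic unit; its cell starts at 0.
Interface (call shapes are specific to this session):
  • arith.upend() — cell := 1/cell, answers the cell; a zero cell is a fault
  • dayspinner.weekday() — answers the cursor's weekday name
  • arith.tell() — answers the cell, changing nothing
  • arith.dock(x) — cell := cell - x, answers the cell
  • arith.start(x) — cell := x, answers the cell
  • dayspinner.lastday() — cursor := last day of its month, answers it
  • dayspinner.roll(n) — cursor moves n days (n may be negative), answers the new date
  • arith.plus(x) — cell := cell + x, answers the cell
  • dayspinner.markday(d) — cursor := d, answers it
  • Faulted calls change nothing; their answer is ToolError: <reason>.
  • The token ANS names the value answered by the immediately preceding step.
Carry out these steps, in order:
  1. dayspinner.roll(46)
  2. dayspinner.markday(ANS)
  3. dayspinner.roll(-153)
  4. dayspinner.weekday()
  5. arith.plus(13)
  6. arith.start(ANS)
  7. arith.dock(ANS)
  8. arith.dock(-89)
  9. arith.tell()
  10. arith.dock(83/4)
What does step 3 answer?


> dayspinner.roll n: 46
[out] 2195-12-26
> dayspinner.markday d: ANS
[out] 2195-12-26
> dayspinner.roll n: -153
[out] 2195-07-26
> dayspinner.weekday
[out] Sunday
> arith.plus x: 13
[out] 13
> arith.start x: ANS
[out] 13
> arith.dock x: ANS
[out] 0
> arith.dock x: -89
[out] 89
> arith.tell
[out] 89
> arith.dock x: 83/4
[out] 273/4

Answer: 2195-07-26


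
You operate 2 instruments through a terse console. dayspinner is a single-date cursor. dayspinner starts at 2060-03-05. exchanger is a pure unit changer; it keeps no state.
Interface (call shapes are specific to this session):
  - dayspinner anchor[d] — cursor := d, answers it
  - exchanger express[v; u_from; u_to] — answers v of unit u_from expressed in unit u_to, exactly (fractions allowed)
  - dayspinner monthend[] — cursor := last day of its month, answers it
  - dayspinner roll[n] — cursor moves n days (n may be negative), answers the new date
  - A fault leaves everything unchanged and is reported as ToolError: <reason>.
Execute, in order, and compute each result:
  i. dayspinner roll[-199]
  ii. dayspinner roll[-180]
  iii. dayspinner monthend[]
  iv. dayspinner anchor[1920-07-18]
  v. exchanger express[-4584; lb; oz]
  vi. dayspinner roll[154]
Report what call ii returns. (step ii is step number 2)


Answer: 2059-02-20

Derivation:
# dayspinner roll(n: -199) ~> 2059-08-19
# dayspinner roll(n: -180) ~> 2059-02-20
# dayspinner monthend() ~> 2059-02-28
# dayspinner anchor(d: 1920-07-18) ~> 1920-07-18
# exchanger express(v: -4584, u_from: lb, u_to: oz) ~> -73344
# dayspinner roll(n: 154) ~> 1920-12-19


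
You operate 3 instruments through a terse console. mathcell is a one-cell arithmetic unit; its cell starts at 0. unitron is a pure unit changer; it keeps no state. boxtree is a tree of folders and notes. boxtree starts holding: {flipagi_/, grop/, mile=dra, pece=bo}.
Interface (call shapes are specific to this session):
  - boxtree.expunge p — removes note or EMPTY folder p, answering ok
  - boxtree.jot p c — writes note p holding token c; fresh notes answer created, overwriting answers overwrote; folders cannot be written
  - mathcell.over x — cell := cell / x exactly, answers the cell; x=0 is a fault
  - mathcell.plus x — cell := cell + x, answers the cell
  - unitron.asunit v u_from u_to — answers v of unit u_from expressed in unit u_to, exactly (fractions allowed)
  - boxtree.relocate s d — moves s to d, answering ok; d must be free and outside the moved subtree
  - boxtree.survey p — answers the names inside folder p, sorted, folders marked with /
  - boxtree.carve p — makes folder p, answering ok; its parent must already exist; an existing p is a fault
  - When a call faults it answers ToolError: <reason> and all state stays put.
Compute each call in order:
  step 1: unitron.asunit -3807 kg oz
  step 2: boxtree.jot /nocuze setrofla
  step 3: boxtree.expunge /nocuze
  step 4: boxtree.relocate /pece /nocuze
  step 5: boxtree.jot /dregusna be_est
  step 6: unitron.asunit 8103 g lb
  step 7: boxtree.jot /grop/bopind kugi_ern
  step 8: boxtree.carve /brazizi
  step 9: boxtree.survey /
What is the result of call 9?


·→ asunit(v=-3807, u_from=kg, u_to=oz)
·← -6091200000000/45359237
·→ jot(p=/nocuze, c=setrofla)
·← created
·→ expunge(p=/nocuze)
·← ok
·→ relocate(s=/pece, d=/nocuze)
·← ok
·→ jot(p=/dregusna, c=be_est)
·← created
·→ asunit(v=8103, u_from=g, u_to=lb)
·← 810300000/45359237
·→ jot(p=/grop/bopind, c=kugi_ern)
·← created
·→ carve(p=/brazizi)
·← ok
·→ survey(p=/)
·← [brazizi/, dregusna, flipagi_/, grop/, mile, nocuze]

Answer: [brazizi/, dregusna, flipagi_/, grop/, mile, nocuze]


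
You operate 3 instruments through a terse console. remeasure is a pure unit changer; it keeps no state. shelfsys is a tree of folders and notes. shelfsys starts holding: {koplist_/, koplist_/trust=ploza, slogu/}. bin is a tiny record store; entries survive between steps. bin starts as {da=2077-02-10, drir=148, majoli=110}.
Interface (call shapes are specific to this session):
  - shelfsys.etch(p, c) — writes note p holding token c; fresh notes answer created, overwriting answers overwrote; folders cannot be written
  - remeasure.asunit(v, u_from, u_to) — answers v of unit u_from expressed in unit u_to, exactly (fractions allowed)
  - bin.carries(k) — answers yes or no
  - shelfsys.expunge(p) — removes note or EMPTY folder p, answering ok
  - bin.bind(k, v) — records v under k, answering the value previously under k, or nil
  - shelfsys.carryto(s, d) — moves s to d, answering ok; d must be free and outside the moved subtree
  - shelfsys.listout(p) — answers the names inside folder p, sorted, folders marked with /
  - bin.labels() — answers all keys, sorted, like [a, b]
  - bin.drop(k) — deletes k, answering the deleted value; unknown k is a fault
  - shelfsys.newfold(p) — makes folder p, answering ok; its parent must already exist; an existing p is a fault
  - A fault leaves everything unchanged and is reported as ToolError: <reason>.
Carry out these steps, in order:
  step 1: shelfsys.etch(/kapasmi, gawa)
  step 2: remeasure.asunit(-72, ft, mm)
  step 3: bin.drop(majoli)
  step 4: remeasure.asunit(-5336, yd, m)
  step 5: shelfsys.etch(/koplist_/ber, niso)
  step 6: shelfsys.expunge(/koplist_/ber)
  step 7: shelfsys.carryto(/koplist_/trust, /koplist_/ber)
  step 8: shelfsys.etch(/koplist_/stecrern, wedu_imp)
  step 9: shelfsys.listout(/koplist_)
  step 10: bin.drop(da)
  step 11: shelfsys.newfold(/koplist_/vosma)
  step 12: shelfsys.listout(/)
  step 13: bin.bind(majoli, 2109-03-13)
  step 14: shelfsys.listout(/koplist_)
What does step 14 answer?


I use shelfsys.etch passing p→/kapasmi, c→gawa, which returns created.
I use remeasure.asunit passing v→-72, u_from→ft, u_to→mm, which returns -109728/5.
Invoking bin.drop passing k→majoli, giving 110.
Then remeasure.asunit passing v→-5336, u_from→yd, u_to→m, — result: -3049524/625.
I try shelfsys.etch passing p→/koplist_/ber, c→niso, → created.
I run shelfsys.expunge passing p→/koplist_/ber, and see ok.
I run shelfsys.carryto passing s→/koplist_/trust, d→/koplist_/ber: ok.
I run shelfsys.etch passing p→/koplist_/stecrern, c→wedu_imp, which returns created.
I invoke shelfsys.listout passing p→/koplist_, which returns [ber, stecrern].
Using bin.drop passing k→da, yielding 2077-02-10.
Next I call shelfsys.newfold passing p→/koplist_/vosma, giving ok.
Invoking shelfsys.listout passing p→/, yielding [kapasmi, koplist_/, slogu/].
I invoke bin.bind passing k→majoli, v→2109-03-13, yielding nil.
Then shelfsys.listout passing p→/koplist_, giving [ber, stecrern, vosma/].

Answer: [ber, stecrern, vosma/]


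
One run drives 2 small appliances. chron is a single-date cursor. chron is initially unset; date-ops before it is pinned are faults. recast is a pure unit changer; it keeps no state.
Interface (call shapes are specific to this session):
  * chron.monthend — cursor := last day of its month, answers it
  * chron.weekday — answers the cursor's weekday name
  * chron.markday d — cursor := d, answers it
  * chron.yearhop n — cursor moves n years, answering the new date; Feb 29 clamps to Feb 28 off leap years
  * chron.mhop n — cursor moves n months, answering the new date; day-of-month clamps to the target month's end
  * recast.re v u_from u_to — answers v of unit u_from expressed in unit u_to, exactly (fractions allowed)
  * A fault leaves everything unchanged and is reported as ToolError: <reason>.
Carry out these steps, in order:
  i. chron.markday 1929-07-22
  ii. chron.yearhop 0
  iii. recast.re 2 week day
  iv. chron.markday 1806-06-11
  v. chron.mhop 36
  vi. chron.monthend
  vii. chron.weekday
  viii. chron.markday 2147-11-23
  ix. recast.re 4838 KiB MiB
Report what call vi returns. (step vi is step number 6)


Answer: 1809-06-30

Derivation:
Calling chron.markday with d='1929-07-22', giving 1929-07-22.
I try chron.yearhop with n='0', which returns 1929-07-22.
I call recast.re with v='2', u_from='week', u_to='day', — result: 14.
Then chron.markday with d='1806-06-11': 1806-06-11.
Now I run chron.mhop with n='36', and see 1809-06-11.
Using chron.monthend: 1809-06-30.
Then chron.weekday, which returns Friday.
Now I run chron.markday with d='2147-11-23', yielding 2147-11-23.
Then recast.re with v='4838', u_from='KiB', u_to='MiB', and observe 2419/512.


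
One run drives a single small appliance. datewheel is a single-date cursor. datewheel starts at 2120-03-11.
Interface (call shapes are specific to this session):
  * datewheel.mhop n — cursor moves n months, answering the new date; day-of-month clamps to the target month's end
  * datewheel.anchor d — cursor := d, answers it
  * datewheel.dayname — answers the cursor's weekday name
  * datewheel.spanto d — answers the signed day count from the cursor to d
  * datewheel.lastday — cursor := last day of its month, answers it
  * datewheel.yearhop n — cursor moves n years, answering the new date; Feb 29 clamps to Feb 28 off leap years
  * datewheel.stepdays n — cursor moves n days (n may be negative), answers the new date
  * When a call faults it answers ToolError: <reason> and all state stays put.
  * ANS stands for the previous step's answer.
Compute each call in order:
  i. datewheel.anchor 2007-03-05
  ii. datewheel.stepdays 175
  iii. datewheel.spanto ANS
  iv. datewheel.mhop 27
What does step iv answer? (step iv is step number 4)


Answer: 2009-11-27

Derivation:
>> datewheel.anchor(d→2007-03-05)
<< 2007-03-05
>> datewheel.stepdays(n→175)
<< 2007-08-27
>> datewheel.spanto(d→ANS)
<< 0
>> datewheel.mhop(n→27)
<< 2009-11-27


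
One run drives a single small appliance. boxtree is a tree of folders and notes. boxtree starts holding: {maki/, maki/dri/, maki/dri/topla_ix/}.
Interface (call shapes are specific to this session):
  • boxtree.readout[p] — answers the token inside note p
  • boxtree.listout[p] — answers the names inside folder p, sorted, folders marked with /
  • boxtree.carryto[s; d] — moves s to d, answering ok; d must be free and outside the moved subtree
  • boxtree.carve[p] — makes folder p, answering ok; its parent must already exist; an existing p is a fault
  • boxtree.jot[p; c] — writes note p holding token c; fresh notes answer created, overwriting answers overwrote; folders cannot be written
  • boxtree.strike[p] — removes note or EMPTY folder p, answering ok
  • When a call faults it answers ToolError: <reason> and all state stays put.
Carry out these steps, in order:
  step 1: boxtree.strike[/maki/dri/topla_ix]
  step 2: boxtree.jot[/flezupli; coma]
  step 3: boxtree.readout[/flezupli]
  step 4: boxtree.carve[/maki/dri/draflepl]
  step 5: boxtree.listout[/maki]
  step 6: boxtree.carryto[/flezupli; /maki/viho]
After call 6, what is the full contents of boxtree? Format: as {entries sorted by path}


Answer: {maki/, maki/dri/, maki/dri/draflepl/, maki/viho=coma}

Derivation:
Do: boxtree.strike[p→/maki/dri/topla_ix]
See: ok
Do: boxtree.jot[p→/flezupli; c→coma]
See: created
Do: boxtree.readout[p→/flezupli]
See: coma
Do: boxtree.carve[p→/maki/dri/draflepl]
See: ok
Do: boxtree.listout[p→/maki]
See: [dri/]
Do: boxtree.carryto[s→/flezupli; d→/maki/viho]
See: ok


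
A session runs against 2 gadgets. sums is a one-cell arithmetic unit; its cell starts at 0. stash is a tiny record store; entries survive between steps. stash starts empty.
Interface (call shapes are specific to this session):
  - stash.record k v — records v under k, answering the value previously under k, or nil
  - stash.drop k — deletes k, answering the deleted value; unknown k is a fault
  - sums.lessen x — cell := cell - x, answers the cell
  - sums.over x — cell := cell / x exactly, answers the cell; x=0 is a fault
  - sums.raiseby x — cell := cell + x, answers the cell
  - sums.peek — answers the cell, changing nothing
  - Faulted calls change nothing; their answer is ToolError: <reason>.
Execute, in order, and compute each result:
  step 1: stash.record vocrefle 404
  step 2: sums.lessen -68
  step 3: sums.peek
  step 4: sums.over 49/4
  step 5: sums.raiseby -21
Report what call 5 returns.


Answer: -757/49

Derivation:
~$ record k: vocrefle v: 404
[out] nil
~$ lessen x: -68
[out] 68
~$ peek
[out] 68
~$ over x: 49/4
[out] 272/49
~$ raiseby x: -21
[out] -757/49


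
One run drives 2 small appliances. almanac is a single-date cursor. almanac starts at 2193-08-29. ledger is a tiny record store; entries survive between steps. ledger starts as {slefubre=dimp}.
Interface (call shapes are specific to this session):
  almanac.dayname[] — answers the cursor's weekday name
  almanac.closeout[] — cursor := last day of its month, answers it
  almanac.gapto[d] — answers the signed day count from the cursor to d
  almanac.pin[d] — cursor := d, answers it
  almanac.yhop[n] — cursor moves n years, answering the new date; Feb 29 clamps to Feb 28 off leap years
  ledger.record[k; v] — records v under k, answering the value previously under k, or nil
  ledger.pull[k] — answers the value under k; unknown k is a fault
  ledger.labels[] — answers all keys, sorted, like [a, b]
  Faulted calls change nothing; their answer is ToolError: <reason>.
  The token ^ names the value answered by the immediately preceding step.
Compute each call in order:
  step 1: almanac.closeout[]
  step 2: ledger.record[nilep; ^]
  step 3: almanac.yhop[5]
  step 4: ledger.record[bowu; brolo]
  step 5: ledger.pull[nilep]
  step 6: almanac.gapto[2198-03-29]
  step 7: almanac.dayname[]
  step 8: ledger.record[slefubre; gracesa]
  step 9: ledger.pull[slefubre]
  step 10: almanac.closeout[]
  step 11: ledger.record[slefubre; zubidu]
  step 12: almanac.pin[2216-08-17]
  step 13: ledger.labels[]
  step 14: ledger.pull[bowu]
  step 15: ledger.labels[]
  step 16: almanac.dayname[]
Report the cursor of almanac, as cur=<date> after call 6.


Invoking almanac.closeout, and get 2193-08-31.
I try ledger.record passing k='nilep', v='^', — result: nil.
Now I run almanac.yhop passing n='5': 2198-08-31.
I invoke ledger.record passing k='bowu', v='brolo', which returns nil.
Next I call ledger.pull passing k='nilep', which returns 2193-08-31.
Invoking almanac.gapto passing d='2198-03-29', and get -155.
I use almanac.dayname(), giving Friday.
Calling ledger.record passing k='slefubre', v='gracesa', — result: dimp.
I try ledger.pull passing k='slefubre', — result: gracesa.
Using almanac.closeout(), yielding 2198-08-31.
Next I call ledger.record passing k='slefubre', v='zubidu', and see gracesa.
Invoking almanac.pin passing d='2216-08-17', and observe 2216-08-17.
I call ledger.labels(), → [bowu, nilep, slefubre].
I use ledger.pull passing k='bowu', which returns brolo.
I try ledger.labels, giving [bowu, nilep, slefubre].
Calling almanac.dayname(): Saturday.

Answer: cur=2198-08-31


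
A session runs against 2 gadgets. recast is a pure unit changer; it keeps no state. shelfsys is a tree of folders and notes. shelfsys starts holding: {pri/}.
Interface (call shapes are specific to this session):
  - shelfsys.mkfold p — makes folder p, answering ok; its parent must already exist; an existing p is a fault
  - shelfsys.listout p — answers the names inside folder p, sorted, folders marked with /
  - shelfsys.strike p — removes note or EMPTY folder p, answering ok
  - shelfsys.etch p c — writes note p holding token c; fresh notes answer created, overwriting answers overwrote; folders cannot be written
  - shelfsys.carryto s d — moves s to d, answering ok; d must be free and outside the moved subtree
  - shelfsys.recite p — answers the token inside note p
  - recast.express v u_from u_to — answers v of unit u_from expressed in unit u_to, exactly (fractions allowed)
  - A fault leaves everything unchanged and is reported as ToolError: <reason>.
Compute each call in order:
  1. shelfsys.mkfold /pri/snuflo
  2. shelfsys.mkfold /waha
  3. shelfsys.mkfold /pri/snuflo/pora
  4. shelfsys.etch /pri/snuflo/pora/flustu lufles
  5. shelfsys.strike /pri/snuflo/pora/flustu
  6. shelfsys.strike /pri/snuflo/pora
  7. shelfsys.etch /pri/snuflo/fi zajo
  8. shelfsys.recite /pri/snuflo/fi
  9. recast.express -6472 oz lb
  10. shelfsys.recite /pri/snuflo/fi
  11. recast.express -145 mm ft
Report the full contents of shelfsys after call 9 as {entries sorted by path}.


Answer: {pri/, pri/snuflo/, pri/snuflo/fi=zajo, waha/}

Derivation:
>>> mkfold /pri/snuflo
  ok
>>> mkfold /waha
  ok
>>> mkfold /pri/snuflo/pora
  ok
>>> etch /pri/snuflo/pora/flustu lufles
  created
>>> strike /pri/snuflo/pora/flustu
  ok
>>> strike /pri/snuflo/pora
  ok
>>> etch /pri/snuflo/fi zajo
  created
>>> recite /pri/snuflo/fi
  zajo
>>> express -6472 oz lb
  -809/2
>>> recite /pri/snuflo/fi
  zajo
>>> express -145 mm ft
  -725/1524


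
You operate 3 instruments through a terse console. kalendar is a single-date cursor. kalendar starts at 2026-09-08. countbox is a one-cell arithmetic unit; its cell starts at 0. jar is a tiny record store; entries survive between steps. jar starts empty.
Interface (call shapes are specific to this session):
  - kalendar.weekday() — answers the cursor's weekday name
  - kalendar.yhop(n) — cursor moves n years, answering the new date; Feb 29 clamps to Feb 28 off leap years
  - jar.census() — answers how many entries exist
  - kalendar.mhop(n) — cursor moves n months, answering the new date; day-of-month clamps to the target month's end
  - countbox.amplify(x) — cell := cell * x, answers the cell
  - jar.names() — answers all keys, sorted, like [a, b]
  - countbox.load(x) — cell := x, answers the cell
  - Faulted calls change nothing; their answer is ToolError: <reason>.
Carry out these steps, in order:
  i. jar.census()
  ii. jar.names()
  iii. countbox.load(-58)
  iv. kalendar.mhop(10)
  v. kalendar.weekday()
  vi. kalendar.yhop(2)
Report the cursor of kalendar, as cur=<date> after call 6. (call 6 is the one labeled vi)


==> census()
<== 0
==> names()
<== []
==> load(x→-58)
<== -58
==> mhop(n→10)
<== 2027-07-08
==> weekday()
<== Thursday
==> yhop(n→2)
<== 2029-07-08

Answer: cur=2029-07-08


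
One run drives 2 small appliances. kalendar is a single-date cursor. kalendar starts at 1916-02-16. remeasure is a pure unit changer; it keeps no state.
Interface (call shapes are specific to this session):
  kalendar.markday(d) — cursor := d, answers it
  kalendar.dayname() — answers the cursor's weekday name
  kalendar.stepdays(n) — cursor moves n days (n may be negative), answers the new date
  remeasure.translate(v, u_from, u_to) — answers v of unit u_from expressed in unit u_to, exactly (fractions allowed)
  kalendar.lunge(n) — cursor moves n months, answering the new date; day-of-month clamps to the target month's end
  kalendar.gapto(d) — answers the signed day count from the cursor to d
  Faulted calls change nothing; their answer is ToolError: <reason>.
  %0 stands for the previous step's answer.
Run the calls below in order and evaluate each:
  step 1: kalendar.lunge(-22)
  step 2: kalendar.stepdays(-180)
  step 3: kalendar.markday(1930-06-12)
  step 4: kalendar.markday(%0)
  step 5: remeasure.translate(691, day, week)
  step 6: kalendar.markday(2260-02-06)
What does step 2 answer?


Answer: 1913-10-18

Derivation:
-> kalendar.lunge(n: -22)
<- 1914-04-16
-> kalendar.stepdays(n: -180)
<- 1913-10-18
-> kalendar.markday(d: 1930-06-12)
<- 1930-06-12
-> kalendar.markday(d: %0)
<- 1930-06-12
-> remeasure.translate(v: 691, u_from: day, u_to: week)
<- 691/7
-> kalendar.markday(d: 2260-02-06)
<- 2260-02-06


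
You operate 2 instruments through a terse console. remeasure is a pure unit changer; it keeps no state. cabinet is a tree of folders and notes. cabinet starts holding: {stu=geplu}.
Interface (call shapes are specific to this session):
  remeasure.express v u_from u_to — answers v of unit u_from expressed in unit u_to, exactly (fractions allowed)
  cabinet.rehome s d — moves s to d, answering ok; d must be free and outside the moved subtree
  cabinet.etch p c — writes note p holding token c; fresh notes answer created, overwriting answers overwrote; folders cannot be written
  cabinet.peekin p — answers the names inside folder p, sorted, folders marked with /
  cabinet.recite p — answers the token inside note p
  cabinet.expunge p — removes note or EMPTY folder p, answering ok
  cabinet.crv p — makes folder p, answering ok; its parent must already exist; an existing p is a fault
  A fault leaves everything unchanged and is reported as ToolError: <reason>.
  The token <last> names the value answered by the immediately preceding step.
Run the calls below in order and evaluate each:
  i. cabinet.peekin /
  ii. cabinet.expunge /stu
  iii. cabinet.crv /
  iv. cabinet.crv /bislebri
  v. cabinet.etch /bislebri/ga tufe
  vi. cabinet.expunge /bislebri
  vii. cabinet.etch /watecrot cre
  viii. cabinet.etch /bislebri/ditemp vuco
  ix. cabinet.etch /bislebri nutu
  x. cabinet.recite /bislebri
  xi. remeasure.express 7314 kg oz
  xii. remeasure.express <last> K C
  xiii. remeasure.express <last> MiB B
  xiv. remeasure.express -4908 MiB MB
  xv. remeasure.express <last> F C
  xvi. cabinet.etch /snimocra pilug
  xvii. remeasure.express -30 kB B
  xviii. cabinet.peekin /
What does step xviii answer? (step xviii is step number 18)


Answer: [bislebri/, snimocra, watecrot]

Derivation:
# cabinet.peekin(/) ~> [stu]
# cabinet.expunge(/stu) ~> ok
# cabinet.crv(/) ~> ToolError: exists
# cabinet.crv(/bislebri) ~> ok
# cabinet.etch(/bislebri/ga, tufe) ~> created
# cabinet.expunge(/bislebri) ~> ToolError: not empty
# cabinet.etch(/watecrot, cre) ~> created
# cabinet.etch(/bislebri/ditemp, vuco) ~> created
# cabinet.etch(/bislebri, nutu) ~> ToolError: is a directory
# cabinet.recite(/bislebri) ~> ToolError: is a directory
# remeasure.express(7314, kg, oz) ~> 11702400000000/45359237
# remeasure.express(<last>, K, C) ~> 233800202488269/907184740
# remeasure.express(<last>, MiB, B) ~> 61289320281084788736/226796185
# remeasure.express(-4908, MiB, MB) ~> -80412672/15625
# remeasure.express(<last>, F, C) ~> -80912672/28125
# cabinet.etch(/snimocra, pilug) ~> created
# remeasure.express(-30, kB, B) ~> -30000
# cabinet.peekin(/) ~> [bislebri/, snimocra, watecrot]


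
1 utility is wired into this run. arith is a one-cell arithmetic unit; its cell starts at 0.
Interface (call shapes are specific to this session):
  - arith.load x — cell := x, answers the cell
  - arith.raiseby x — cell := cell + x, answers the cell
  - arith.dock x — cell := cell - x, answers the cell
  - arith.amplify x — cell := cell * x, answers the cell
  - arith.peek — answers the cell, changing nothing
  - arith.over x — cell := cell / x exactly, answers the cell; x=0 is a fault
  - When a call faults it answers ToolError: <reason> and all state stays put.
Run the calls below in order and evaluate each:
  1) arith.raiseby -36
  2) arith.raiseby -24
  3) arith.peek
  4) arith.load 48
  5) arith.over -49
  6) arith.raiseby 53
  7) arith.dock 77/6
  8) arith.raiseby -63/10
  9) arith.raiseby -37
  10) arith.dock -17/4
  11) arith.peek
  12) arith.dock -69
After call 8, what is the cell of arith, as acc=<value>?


Answer: acc=24172/735

Derivation:
==> arith.raiseby(x→-36)
<== -36
==> arith.raiseby(x→-24)
<== -60
==> arith.peek()
<== -60
==> arith.load(x→48)
<== 48
==> arith.over(x→-49)
<== -48/49
==> arith.raiseby(x→53)
<== 2549/49
==> arith.dock(x→77/6)
<== 11521/294
==> arith.raiseby(x→-63/10)
<== 24172/735
==> arith.raiseby(x→-37)
<== -3023/735
==> arith.dock(x→-17/4)
<== 403/2940
==> arith.peek()
<== 403/2940
==> arith.dock(x→-69)
<== 203263/2940


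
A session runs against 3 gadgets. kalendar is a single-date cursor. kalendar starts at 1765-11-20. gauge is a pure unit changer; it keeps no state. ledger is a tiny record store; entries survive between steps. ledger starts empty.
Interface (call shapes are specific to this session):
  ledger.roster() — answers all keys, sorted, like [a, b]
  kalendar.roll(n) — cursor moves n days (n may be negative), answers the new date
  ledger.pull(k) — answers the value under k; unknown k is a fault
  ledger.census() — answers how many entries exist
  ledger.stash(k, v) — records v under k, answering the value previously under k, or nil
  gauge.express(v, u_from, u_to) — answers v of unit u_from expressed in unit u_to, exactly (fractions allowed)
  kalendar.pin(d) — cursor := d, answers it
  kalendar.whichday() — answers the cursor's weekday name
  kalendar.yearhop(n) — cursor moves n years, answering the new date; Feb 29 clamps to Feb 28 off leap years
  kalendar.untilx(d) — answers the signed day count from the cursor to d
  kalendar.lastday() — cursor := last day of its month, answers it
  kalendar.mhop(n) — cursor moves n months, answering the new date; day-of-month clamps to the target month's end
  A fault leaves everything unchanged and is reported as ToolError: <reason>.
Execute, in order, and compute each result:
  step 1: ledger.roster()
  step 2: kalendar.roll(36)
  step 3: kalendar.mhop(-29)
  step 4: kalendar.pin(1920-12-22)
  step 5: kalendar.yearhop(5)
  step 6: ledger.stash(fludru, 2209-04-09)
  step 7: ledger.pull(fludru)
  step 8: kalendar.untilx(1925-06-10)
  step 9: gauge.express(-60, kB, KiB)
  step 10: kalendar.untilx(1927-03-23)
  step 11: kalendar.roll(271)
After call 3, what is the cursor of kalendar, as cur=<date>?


-- 1. ledger.roster() ~> []
-- 2. kalendar.roll(n→36) ~> 1765-12-26
-- 3. kalendar.mhop(n→-29) ~> 1763-07-26
-- 4. kalendar.pin(d→1920-12-22) ~> 1920-12-22
-- 5. kalendar.yearhop(n→5) ~> 1925-12-22
-- 6. ledger.stash(k→fludru, v→2209-04-09) ~> nil
-- 7. ledger.pull(k→fludru) ~> 2209-04-09
-- 8. kalendar.untilx(d→1925-06-10) ~> -195
-- 9. gauge.express(v→-60, u_from→kB, u_to→KiB) ~> -1875/32
-- 10. kalendar.untilx(d→1927-03-23) ~> 456
-- 11. kalendar.roll(n→271) ~> 1926-09-19

Answer: cur=1763-07-26


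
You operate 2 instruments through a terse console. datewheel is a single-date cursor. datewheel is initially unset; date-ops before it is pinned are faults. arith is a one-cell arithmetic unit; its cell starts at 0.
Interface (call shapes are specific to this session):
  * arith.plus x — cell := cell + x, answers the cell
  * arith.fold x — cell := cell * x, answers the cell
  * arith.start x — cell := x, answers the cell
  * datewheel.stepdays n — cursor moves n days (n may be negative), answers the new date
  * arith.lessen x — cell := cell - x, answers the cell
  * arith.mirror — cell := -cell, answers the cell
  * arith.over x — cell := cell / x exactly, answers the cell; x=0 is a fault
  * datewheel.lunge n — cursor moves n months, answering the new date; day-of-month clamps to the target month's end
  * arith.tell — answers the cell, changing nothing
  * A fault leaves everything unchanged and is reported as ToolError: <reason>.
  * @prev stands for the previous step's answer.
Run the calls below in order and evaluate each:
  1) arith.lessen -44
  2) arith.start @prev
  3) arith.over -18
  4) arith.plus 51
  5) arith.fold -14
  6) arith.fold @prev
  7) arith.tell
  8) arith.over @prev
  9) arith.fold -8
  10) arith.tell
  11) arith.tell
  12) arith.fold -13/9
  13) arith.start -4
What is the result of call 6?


Answer: 37429924/81

Derivation:
[in] lessen x='-44'
= 44
[in] start x='@prev'
= 44
[in] over x='-18'
= -22/9
[in] plus x='51'
= 437/9
[in] fold x='-14'
= -6118/9
[in] fold x='@prev'
= 37429924/81
[in] tell
= 37429924/81
[in] over x='@prev'
= 1
[in] fold x='-8'
= -8
[in] tell
= -8
[in] tell
= -8
[in] fold x='-13/9'
= 104/9
[in] start x='-4'
= -4


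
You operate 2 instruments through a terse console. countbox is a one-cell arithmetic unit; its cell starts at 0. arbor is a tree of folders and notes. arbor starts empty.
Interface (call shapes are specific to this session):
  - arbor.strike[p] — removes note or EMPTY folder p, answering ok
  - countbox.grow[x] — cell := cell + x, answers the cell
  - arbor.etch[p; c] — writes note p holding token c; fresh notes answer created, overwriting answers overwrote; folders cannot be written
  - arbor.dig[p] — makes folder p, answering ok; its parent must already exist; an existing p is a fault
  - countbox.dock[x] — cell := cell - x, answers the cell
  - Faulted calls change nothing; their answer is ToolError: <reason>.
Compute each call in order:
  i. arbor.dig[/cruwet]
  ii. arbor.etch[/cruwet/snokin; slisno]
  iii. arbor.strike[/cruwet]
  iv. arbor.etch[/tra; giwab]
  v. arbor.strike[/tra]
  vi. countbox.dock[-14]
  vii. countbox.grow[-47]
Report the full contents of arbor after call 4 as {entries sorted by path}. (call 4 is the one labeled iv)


-- dig(p='/cruwet') : ok
-- etch(p='/cruwet/snokin', c='slisno') : created
-- strike(p='/cruwet') : ToolError: not empty
-- etch(p='/tra', c='giwab') : created
-- strike(p='/tra') : ok
-- dock(x='-14') : 14
-- grow(x='-47') : -33

Answer: {cruwet/, cruwet/snokin=slisno, tra=giwab}


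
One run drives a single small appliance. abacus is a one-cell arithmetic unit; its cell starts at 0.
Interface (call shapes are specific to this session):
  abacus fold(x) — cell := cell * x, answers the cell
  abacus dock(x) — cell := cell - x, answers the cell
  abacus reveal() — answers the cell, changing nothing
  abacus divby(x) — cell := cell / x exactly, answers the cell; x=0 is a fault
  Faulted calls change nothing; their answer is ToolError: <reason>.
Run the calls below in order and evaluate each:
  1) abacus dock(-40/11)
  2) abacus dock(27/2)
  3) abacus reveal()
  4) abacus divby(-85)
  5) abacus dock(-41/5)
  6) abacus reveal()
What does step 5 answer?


Step: abacus dock[-40/11]
Result: 40/11
Step: abacus dock[27/2]
Result: -217/22
Step: abacus reveal[]
Result: -217/22
Step: abacus divby[-85]
Result: 217/1870
Step: abacus dock[-41/5]
Result: 15551/1870
Step: abacus reveal[]
Result: 15551/1870

Answer: 15551/1870


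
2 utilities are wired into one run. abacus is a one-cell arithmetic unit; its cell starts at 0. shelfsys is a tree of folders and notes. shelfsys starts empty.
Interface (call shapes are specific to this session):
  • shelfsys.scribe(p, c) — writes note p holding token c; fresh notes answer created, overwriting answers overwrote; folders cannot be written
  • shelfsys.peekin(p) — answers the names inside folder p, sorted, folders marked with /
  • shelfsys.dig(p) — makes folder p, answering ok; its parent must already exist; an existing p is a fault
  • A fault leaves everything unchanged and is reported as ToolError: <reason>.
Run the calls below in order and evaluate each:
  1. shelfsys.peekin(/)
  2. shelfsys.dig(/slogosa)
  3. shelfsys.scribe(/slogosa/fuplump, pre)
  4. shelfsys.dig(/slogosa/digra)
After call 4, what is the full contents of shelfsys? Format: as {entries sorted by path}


Answer: {slogosa/, slogosa/digra/, slogosa/fuplump=pre}

Derivation:
I call shelfsys.peekin on p=/, — result: [].
I use shelfsys.dig on p=/slogosa, and see ok.
Invoking shelfsys.scribe on p=/slogosa/fuplump, c=pre, — result: created.
I run shelfsys.dig on p=/slogosa/digra, which returns ok.


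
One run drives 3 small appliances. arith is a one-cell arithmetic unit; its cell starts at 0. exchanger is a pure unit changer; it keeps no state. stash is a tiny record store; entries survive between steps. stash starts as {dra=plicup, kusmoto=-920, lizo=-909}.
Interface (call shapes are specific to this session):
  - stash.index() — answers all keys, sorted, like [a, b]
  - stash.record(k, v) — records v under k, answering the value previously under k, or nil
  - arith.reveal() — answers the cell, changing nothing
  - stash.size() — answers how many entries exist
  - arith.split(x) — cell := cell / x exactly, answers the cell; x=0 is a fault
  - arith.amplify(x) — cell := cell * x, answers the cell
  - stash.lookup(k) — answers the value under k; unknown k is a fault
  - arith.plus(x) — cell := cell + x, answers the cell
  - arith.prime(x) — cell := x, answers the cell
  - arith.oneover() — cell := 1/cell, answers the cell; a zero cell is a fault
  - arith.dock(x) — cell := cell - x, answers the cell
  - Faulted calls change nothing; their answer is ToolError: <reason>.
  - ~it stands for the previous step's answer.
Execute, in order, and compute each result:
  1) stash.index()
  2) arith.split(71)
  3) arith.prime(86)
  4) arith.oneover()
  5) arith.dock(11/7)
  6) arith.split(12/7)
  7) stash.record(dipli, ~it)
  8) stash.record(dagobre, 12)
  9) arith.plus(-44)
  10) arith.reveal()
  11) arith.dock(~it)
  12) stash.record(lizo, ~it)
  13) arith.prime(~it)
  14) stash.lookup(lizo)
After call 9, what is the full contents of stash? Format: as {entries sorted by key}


Answer: {dagobre=12, dipli=-313/344, dra=plicup, kusmoto=-920, lizo=-909}

Derivation:
CALL stash.index[]
RET  [dra, kusmoto, lizo]
CALL arith.split[71]
RET  0
CALL arith.prime[86]
RET  86
CALL arith.oneover[]
RET  1/86
CALL arith.dock[11/7]
RET  -939/602
CALL arith.split[12/7]
RET  -313/344
CALL stash.record[dipli; ~it]
RET  nil
CALL stash.record[dagobre; 12]
RET  nil
CALL arith.plus[-44]
RET  -15449/344
CALL arith.reveal[]
RET  -15449/344
CALL arith.dock[~it]
RET  0
CALL stash.record[lizo; ~it]
RET  -909
CALL arith.prime[~it]
RET  -909
CALL stash.lookup[lizo]
RET  0


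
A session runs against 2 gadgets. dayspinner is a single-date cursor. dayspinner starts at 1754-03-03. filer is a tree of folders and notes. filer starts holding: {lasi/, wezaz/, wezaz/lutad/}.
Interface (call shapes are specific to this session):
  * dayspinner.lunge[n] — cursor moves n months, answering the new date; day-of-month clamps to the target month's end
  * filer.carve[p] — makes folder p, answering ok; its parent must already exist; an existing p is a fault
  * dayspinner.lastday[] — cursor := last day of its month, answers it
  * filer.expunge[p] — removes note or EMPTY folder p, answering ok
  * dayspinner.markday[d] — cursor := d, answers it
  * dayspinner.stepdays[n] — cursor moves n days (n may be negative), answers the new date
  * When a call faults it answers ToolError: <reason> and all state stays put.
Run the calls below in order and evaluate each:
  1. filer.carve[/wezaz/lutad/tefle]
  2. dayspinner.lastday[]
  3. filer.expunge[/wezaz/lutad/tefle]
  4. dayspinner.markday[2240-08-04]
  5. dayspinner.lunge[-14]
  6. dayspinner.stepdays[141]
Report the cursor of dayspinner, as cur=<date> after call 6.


I run carve using p: /wezaz/lutad/tefle, → ok.
Calling lastday(), and get 1754-03-31.
I try expunge using p: /wezaz/lutad/tefle, and see ok.
Now I run markday using d: 2240-08-04, which returns 2240-08-04.
Invoking lunge using n: -14, and get 2239-06-04.
Using stepdays using n: 141, and get 2239-10-23.

Answer: cur=2239-10-23


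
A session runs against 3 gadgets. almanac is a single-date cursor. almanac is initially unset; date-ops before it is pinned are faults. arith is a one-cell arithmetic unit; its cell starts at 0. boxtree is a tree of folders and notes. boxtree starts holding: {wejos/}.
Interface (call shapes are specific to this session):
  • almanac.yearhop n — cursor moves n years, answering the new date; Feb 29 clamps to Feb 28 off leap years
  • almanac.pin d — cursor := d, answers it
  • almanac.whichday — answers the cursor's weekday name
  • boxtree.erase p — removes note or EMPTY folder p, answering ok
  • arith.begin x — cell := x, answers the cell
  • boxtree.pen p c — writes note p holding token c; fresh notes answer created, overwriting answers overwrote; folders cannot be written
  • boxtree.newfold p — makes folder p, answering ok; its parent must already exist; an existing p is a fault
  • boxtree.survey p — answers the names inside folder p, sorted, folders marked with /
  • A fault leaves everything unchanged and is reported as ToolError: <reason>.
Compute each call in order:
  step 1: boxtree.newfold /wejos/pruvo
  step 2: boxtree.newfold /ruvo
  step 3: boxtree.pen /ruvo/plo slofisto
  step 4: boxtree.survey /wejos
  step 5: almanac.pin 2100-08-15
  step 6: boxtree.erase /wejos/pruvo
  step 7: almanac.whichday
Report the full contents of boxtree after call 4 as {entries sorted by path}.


Step: boxtree.newfold[p='/wejos/pruvo']
Result: ok
Step: boxtree.newfold[p='/ruvo']
Result: ok
Step: boxtree.pen[p='/ruvo/plo'; c='slofisto']
Result: created
Step: boxtree.survey[p='/wejos']
Result: [pruvo/]
Step: almanac.pin[d='2100-08-15']
Result: 2100-08-15
Step: boxtree.erase[p='/wejos/pruvo']
Result: ok
Step: almanac.whichday[]
Result: Sunday

Answer: {ruvo/, ruvo/plo=slofisto, wejos/, wejos/pruvo/}


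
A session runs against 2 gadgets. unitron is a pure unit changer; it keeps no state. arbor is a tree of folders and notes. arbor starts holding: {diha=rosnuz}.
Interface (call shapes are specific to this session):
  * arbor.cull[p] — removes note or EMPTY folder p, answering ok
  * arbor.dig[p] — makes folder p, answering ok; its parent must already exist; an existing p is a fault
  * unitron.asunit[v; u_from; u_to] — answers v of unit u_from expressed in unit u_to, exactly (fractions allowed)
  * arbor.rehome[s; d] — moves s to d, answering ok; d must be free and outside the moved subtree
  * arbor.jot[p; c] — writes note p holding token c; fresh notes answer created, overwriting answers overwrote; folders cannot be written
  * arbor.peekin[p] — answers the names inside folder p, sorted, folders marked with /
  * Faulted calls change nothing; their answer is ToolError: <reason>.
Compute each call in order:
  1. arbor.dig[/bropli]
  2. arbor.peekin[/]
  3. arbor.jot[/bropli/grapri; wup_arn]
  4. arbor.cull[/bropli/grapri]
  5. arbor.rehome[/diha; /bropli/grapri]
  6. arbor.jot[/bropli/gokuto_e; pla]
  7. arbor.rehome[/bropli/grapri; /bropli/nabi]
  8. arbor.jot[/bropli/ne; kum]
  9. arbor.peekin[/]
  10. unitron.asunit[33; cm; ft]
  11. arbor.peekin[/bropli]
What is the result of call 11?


Answer: [gokuto_e, nabi, ne]

Derivation:
! 1. dig(p→/bropli) => ok
! 2. peekin(p→/) => [bropli/, diha]
! 3. jot(p→/bropli/grapri, c→wup_arn) => created
! 4. cull(p→/bropli/grapri) => ok
! 5. rehome(s→/diha, d→/bropli/grapri) => ok
! 6. jot(p→/bropli/gokuto_e, c→pla) => created
! 7. rehome(s→/bropli/grapri, d→/bropli/nabi) => ok
! 8. jot(p→/bropli/ne, c→kum) => created
! 9. peekin(p→/) => [bropli/]
! 10. asunit(v→33, u_from→cm, u_to→ft) => 275/254
! 11. peekin(p→/bropli) => [gokuto_e, nabi, ne]


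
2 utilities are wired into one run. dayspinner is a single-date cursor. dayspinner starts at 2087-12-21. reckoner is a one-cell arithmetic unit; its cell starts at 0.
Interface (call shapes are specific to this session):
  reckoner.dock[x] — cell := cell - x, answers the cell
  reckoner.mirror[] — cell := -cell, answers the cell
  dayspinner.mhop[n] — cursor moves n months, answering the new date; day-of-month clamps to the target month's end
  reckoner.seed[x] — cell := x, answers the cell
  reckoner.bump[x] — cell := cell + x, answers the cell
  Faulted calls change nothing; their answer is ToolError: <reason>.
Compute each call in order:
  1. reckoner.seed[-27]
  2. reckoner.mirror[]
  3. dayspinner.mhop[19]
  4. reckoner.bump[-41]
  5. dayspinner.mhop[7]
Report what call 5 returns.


>>> reckoner.seed x='-27'
:: -27
>>> reckoner.mirror
:: 27
>>> dayspinner.mhop n='19'
:: 2089-07-21
>>> reckoner.bump x='-41'
:: -14
>>> dayspinner.mhop n='7'
:: 2090-02-21

Answer: 2090-02-21
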